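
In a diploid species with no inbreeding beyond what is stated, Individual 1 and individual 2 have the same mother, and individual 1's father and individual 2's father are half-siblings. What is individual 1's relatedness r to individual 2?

0.3125

With two independent routes of shared ancestry, r is the sum of the two contributions.
Individual 1 and individual 2 are related in two ways: half-sibs through their shared mother (r = 1/4) and half first cousins through their fathers (r = 1/16).
r = 1/4 + 1/16 = 0.3125.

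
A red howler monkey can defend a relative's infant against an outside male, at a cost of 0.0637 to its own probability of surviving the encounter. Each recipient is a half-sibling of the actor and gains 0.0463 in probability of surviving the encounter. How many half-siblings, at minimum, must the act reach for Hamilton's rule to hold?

r to a half-sibling = 0.25 (half-sibs share one parent — one path of length 2: r = (1/2)^2 = 1/4).
Hamilton's rule: n·r·B > C  ⇒  n > C/(r·B) = 0.0637/(0.25·0.0463) = 5.503.
The smallest integer exceeding 5.503 is 6.

6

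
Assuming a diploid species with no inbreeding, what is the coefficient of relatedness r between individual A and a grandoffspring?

0.25

Two parent–offspring links: r = (1/2)^2 = 1/4.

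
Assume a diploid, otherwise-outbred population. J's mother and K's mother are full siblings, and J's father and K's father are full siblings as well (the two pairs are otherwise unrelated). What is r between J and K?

0.25

Independent pedigree routes through distinct common ancestors add.
J and K are related in two ways: first cousins through their mothers (r = 1/8) and first cousins through their fathers (r = 1/8) — i.e. double first cousins.
r = 1/8 + 1/8 = 0.25.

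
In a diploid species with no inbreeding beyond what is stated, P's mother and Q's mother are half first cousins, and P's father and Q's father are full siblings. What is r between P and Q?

0.140625

Relatedness sums over independent paths through distinct common ancestors.
P and Q are related in two ways: half second cousins through their mothers (r = 1/64) and first cousins through their fathers (r = 1/8).
r = 1/64 + 1/8 = 0.140625.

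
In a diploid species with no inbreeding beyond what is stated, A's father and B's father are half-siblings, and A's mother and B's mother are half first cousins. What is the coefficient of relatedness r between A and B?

0.078125

Wright's path rule: contributions from independent ancestry routes add.
A and B are related in two ways: half first cousins through their fathers (r = 1/16) and half second cousins through their mothers (r = 1/64).
r = 1/16 + 1/64 = 5/64 = 0.078125.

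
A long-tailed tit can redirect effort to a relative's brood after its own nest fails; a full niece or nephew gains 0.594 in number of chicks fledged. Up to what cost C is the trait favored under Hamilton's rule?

r to a full niece or nephew = 1/4 (full aunt/uncle↔niece/nephew: two paths of length 3 through the shared grandparent pair: r = 2·(1/2)^3 = 1/4).
Hamilton's rule: n·r·B > C, so the trait is favored while C < n·r·B = 1·0.25·0.594 = 0.1485.

0.1485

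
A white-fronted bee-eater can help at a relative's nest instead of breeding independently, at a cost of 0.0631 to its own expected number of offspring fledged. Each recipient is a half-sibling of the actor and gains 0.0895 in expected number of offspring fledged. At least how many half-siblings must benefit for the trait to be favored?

r to a half-sibling = 0.25 (half-sibs share one parent — one path of length 2: r = (1/2)^2 = 1/4).
Hamilton's rule: n·r·B > C  ⇒  n > C/(r·B) = 0.0631/(0.25·0.0895) = 2.82.
The smallest integer exceeding 2.82 is 3.

3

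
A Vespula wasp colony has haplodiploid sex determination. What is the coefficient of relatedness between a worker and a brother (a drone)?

0.25

Her haploid brother carries none of their father's genes and a random half of their mother's genome; that half matches the maternal half of her own genome with probability 1/2: r = 1/2 · 1/2 = 1/4.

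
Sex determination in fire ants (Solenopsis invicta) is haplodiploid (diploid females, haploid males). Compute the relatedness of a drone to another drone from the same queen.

Haploid brothers each carry a random half of the queen's diploid genome, so on average they share half: r = 1/2.

0.5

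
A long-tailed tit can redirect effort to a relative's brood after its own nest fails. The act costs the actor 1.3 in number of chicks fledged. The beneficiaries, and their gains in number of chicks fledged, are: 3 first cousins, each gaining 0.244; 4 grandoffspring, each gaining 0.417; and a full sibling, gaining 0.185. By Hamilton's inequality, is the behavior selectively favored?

No

Hamilton's rule: the trait is favored when the sum of r·B over every recipient exceeds the actor's cost C.
r to a first cousin = 0.125 (first cousins share one grandparent pair — two paths of length 4: r = 2·(1/2)^4 = 1/8).
r to a grandoffspring = 0.25 (two parent–offspring links: r = (1/2)^2 = 1/4).
r to a full sibling = 0.5 (full sibs share both parents — two paths of length 2: r = 2·(1/2)^2 = 1/2).
Summing one r·B term per recipient: 3·0.125·0.244 + 4·0.25·0.417 + 1·0.5·0.185 = 0.601.
0.601 < 1.3: the indirect benefit is less than the cost.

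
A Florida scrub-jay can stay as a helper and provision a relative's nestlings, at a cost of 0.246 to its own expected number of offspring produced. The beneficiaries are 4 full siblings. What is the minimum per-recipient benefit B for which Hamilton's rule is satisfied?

r to a full sibling = 0.5 (full sibs share both parents — two paths of length 2: r = 2·(1/2)^2 = 1/2).
Hamilton's rule with n recipients of equal r: n·r·B > C, so B > C/(n·r) = 0.246/(4·0.5) = 0.123.

0.123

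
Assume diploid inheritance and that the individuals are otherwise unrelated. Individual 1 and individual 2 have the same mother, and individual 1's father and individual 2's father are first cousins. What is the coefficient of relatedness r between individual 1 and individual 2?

Relatedness sums over independent paths through distinct common ancestors.
Individual 1 and individual 2 are related in two ways: half-sibs through their shared mother (r = 1/4) and second cousins through their fathers (r = 1/32).
r = 1/4 + 1/32 = 0.28125.

0.28125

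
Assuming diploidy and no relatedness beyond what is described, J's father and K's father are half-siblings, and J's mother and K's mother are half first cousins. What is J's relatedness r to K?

Relatedness sums over independent paths through distinct common ancestors.
J and K are related in two ways: half first cousins through their fathers (r = 1/16) and half second cousins through their mothers (r = 1/64).
r = 1/16 + 1/64 = 0.078125.

0.078125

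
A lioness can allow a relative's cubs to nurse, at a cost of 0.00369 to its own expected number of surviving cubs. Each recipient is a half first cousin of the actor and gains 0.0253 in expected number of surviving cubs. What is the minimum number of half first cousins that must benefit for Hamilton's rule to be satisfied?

r to a half first cousin = 1/16 (half first cousins share one grandparent — one path of length 4: r = (1/2)^4 = 1/16).
Hamilton's rule: n·r·B > C  ⇒  n > C/(r·B) = 0.00369/(0.0625·0.0253) = 2.334.
The smallest integer exceeding 2.334 is 3.

3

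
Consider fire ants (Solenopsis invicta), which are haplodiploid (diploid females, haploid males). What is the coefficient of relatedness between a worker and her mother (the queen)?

0.5

One meiotic link between diploid queen and diploid daughter: r = 1/2.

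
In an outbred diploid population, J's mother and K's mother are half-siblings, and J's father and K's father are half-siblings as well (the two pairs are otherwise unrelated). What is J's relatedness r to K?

Independent pedigree routes through distinct common ancestors add.
J and K are related in two ways: half first cousins through their mothers (r = 1/16) and half first cousins through their fathers (r = 1/16).
r = 1/16 + 1/16 = 1/8 = 0.125.

0.125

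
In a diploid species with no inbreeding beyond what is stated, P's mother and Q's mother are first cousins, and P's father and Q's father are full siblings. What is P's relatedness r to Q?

Wright's path rule: contributions from independent ancestry routes add.
P and Q are related in two ways: second cousins through their mothers (r = 1/32) and first cousins through their fathers (r = 1/8).
r = 1/32 + 1/8 = 0.15625.

0.15625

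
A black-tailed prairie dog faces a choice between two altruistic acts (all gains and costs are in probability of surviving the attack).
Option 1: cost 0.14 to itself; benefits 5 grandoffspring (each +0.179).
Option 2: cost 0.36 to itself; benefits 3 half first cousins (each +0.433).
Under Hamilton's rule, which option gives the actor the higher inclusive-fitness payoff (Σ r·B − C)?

Option 1

Option 1: r to a grandoffspring = 0.25.
Option 1: Σ r·B − C = (5·0.25·0.179) − 0.14 = 0.08375.
Option 2: r to a half first cousin = 0.0625.
Option 2: Σ r·B − C = (3·0.0625·0.433) − 0.36 = -0.2788125.
Option 1 has the higher net inclusive-fitness payoff.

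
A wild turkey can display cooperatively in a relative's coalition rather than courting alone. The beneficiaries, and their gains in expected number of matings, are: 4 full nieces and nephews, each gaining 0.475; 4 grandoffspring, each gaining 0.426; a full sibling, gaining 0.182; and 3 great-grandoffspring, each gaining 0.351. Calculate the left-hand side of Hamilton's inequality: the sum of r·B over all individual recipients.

1.123625

r to a full niece or nephew = 1/4 (full aunt/uncle↔niece/nephew: two paths of length 3 through the shared grandparent pair: r = 2·(1/2)^3 = 1/4).
r to a grandoffspring = 1/4 (two parent–offspring links: r = (1/2)^2 = 1/4).
r to a full sibling = 1/2 (full sibs share both parents — two paths of length 2: r = 2·(1/2)^2 = 1/2).
r to a great-grandoffspring = 1/8 (three parent–offspring links: r = (1/2)^3 = 1/8).
Summing one r·B term per recipient: 4·0.25·0.475 + 4·0.25·0.426 + 1·0.5·0.182 + 3·0.125·0.351 = 1.123625.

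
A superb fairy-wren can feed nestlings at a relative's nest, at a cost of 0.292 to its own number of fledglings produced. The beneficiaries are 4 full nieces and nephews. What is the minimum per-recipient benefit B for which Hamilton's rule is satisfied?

r to a full niece or nephew = 1/4 (full aunt/uncle↔niece/nephew: two paths of length 3 through the shared grandparent pair: r = 2·(1/2)^3 = 1/4).
Hamilton's rule with n recipients of equal r: n·r·B > C, so B > C/(n·r) = 0.292/(4·0.25) = 0.292.

0.292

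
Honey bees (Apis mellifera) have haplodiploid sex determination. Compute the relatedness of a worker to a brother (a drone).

Her haploid brother carries none of their father's genes and a random half of their mother's genome; that half matches the maternal half of her own genome with probability 1/2: r = 1/2 · 1/2 = 1/4.

0.25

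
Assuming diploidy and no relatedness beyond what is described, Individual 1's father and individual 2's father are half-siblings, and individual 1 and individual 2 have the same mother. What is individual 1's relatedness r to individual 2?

0.3125

Wright's path rule: contributions from independent ancestry routes add.
Individual 1 and individual 2 are related in two ways: half first cousins through their fathers (r = 1/16) and half-sibs through their shared mother (r = 1/4).
r = 1/16 + 1/4 = 0.3125.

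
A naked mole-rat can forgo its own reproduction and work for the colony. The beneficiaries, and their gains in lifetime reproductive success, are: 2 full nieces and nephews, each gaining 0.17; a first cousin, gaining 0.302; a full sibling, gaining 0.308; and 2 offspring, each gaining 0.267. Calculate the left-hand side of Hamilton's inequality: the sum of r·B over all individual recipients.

0.54375

r to a full niece or nephew = 1/4 (full aunt/uncle↔niece/nephew: two paths of length 3 through the shared grandparent pair: r = 2·(1/2)^3 = 1/4).
r to a first cousin = 0.125 (first cousins share one grandparent pair — two paths of length 4: r = 2·(1/2)^4 = 1/8).
r to a full sibling = 0.5 (full sibs share both parents — two paths of length 2: r = 2·(1/2)^2 = 1/2).
r to an offspring = 0.5 (one parent–offspring link: r = (1/2)^1 = 1/2).
Summing one r·B term per recipient: 2·0.25·0.17 + 1·0.125·0.302 + 1·0.5·0.308 + 2·0.5·0.267 = 0.54375.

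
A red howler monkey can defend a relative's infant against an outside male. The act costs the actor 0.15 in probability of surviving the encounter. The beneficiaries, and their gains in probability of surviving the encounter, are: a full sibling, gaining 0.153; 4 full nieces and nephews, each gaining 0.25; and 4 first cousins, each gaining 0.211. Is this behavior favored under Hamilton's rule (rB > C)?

Yes

Hamilton's rule: the trait is favored when the sum of r·B over every recipient exceeds the actor's cost C.
r to a full sibling = 1/2 (full sibs share both parents — two paths of length 2: r = 2·(1/2)^2 = 1/2).
r to a full niece or nephew = 0.25 (full aunt/uncle↔niece/nephew: two paths of length 3 through the shared grandparent pair: r = 2·(1/2)^3 = 1/4).
r to a first cousin = 1/8 (first cousins share one grandparent pair — two paths of length 4: r = 2·(1/2)^4 = 1/8).
Summing one r·B term per recipient: 1·0.5·0.153 + 4·0.25·0.25 + 4·0.125·0.211 = 0.432.
0.432 > 0.15: the indirect benefit exceeds the cost.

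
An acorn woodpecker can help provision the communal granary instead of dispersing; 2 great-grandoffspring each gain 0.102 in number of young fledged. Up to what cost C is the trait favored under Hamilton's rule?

0.0255

r to a great-grandoffspring = 0.125 (three parent–offspring links: r = (1/2)^3 = 1/8).
Hamilton's rule: n·r·B > C, so the trait is favored while C < n·r·B = 2·0.125·0.102 = 0.0255.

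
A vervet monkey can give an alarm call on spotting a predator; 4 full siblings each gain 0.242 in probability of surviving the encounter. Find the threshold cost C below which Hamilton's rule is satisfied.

0.484

r to a full sibling = 1/2 (full sibs share both parents — two paths of length 2: r = 2·(1/2)^2 = 1/2).
Hamilton's rule: n·r·B > C, so the trait is favored while C < n·r·B = 4·0.5·0.242 = 0.484.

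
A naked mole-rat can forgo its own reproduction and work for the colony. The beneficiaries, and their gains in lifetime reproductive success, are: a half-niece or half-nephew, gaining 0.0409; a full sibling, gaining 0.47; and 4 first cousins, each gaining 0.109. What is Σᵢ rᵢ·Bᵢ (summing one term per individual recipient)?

r to a half-niece or half-nephew = 0.125 (half-aunt/uncle↔niece/nephew: one path of length 3: r = (1/2)^3 = 1/8).
r to a full sibling = 0.5 (full sibs share both parents — two paths of length 2: r = 2·(1/2)^2 = 1/2).
r to a first cousin = 1/8 (first cousins share one grandparent pair — two paths of length 4: r = 2·(1/2)^4 = 1/8).
Summing one r·B term per recipient: 1·0.125·0.0409 + 1·0.5·0.47 + 4·0.125·0.109 = 0.2946125.

0.2946125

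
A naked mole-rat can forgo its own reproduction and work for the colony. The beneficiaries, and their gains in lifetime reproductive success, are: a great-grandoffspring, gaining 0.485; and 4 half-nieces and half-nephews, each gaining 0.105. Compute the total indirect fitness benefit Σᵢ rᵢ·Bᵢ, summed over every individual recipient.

0.113125

r to a great-grandoffspring = 0.125 (three parent–offspring links: r = (1/2)^3 = 1/8).
r to a half-niece or half-nephew = 1/8 (half-aunt/uncle↔niece/nephew: one path of length 3: r = (1/2)^3 = 1/8).
Summing one r·B term per recipient: 1·0.125·0.485 + 4·0.125·0.105 = 0.113125.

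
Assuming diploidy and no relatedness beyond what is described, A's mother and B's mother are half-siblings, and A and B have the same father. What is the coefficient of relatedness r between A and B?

0.3125

Wright's path rule: contributions from independent ancestry routes add.
A and B are related in two ways: half first cousins through their mothers (r = 1/16) and half-sibs through their shared father (r = 1/4).
r = 1/16 + 1/4 = 5/16 = 0.3125.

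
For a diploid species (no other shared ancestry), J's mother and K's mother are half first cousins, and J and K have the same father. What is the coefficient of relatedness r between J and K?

With two independent routes of shared ancestry, r is the sum of the two contributions.
J and K are related in two ways: half second cousins through their mothers (r = 1/64) and half-sibs through their shared father (r = 1/4).
r = 1/64 + 1/4 = 0.265625.

0.265625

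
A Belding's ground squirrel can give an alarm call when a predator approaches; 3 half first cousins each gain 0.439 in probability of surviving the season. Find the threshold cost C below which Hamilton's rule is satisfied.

r to a half first cousin = 1/16 (half first cousins share one grandparent — one path of length 4: r = (1/2)^4 = 1/16).
Hamilton's rule: n·r·B > C, so the trait is favored while C < n·r·B = 3·0.0625·0.439 = 0.0823125.

0.0823125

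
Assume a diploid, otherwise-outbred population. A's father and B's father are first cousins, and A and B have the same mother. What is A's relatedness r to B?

Wright's path rule: contributions from independent ancestry routes add.
A and B are related in two ways: second cousins through their fathers (r = 1/32) and half-sibs through their shared mother (r = 1/4).
r = 1/32 + 1/4 = 0.28125.

0.28125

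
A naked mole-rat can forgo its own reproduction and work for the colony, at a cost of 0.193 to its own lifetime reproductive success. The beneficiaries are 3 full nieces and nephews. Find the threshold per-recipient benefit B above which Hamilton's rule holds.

0.2573

r to a full niece or nephew = 0.25 (full aunt/uncle↔niece/nephew: two paths of length 3 through the shared grandparent pair: r = 2·(1/2)^3 = 1/4).
Hamilton's rule with n recipients of equal r: n·r·B > C, so B > C/(n·r) = 0.193/(3·0.25) = 0.2573.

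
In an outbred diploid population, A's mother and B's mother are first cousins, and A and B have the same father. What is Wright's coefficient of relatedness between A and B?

Independent pedigree routes through distinct common ancestors add.
A and B are related in two ways: second cousins through their mothers (r = 1/32) and half-sibs through their shared father (r = 1/4).
r = 1/32 + 1/4 = 9/32 = 0.28125.

0.28125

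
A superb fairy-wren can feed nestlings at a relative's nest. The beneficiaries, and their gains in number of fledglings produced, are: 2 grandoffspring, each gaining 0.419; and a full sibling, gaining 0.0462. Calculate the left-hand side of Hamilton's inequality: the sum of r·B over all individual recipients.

0.2326

r to a grandoffspring = 1/4 (two parent–offspring links: r = (1/2)^2 = 1/4).
r to a full sibling = 0.5 (full sibs share both parents — two paths of length 2: r = 2·(1/2)^2 = 1/2).
Summing one r·B term per recipient: 2·0.25·0.419 + 1·0.5·0.0462 = 0.2326.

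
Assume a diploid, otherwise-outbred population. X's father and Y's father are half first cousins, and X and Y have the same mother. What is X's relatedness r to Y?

Wright's path rule: contributions from independent ancestry routes add.
X and Y are related in two ways: half second cousins through their fathers (r = 1/64) and half-sibs through their shared mother (r = 1/4).
r = 1/64 + 1/4 = 17/64 = 0.265625.

0.265625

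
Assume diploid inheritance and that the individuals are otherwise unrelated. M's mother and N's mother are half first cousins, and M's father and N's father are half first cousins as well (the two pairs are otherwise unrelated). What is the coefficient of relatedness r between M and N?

Wright's path rule: contributions from independent ancestry routes add.
M and N are related in two ways: half second cousins through their mothers (r = 1/64) and half second cousins through their fathers (r = 1/64).
r = 1/64 + 1/64 = 1/32 = 0.03125.

0.03125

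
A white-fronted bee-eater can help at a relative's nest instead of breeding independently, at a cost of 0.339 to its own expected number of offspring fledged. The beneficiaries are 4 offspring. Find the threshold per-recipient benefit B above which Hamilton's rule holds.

r to an offspring = 0.5 (one parent–offspring link: r = (1/2)^1 = 1/2).
Hamilton's rule with n recipients of equal r: n·r·B > C, so B > C/(n·r) = 0.339/(4·0.5) = 0.1695.

0.1695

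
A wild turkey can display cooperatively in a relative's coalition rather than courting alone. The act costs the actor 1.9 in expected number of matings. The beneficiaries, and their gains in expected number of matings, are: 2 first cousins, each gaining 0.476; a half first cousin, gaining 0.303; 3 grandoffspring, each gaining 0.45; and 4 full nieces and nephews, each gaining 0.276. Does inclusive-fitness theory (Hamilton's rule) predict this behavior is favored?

Hamilton's rule: the trait is favored when the sum of r·B over every recipient exceeds the actor's cost C.
r to a first cousin = 1/8 (first cousins share one grandparent pair — two paths of length 4: r = 2·(1/2)^4 = 1/8).
r to a half first cousin = 0.0625 (half first cousins share one grandparent — one path of length 4: r = (1/2)^4 = 1/16).
r to a grandoffspring = 0.25 (two parent–offspring links: r = (1/2)^2 = 1/4).
r to a full niece or nephew = 1/4 (full aunt/uncle↔niece/nephew: two paths of length 3 through the shared grandparent pair: r = 2·(1/2)^3 = 1/4).
Summing one r·B term per recipient: 2·0.125·0.476 + 1·0.0625·0.303 + 3·0.25·0.45 + 4·0.25·0.276 = 0.7514375.
0.7514375 < 1.9: the indirect benefit is less than the cost.

No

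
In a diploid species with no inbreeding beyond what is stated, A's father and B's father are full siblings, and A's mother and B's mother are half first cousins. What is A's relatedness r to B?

Independent pedigree routes through distinct common ancestors add.
A and B are related in two ways: first cousins through their fathers (r = 1/8) and half second cousins through their mothers (r = 1/64).
r = 1/8 + 1/64 = 0.140625.

0.140625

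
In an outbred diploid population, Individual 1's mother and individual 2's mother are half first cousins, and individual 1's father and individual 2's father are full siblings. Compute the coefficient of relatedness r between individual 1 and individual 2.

0.140625

Wright's path rule: contributions from independent ancestry routes add.
Individual 1 and individual 2 are related in two ways: half second cousins through their mothers (r = 1/64) and first cousins through their fathers (r = 1/8).
r = 1/64 + 1/8 = 9/64 = 0.140625.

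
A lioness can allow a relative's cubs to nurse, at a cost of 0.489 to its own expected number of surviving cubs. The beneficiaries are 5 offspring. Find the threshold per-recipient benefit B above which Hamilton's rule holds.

0.1956

r to an offspring = 0.5 (one parent–offspring link: r = (1/2)^1 = 1/2).
Hamilton's rule with n recipients of equal r: n·r·B > C, so B > C/(n·r) = 0.489/(5·0.5) = 0.1956.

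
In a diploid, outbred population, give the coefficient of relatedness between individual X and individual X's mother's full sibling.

0.25

Each parent–offspring link contributes a factor of 1/2, and independent paths through distinct common ancestors add.
Full aunt/uncle↔niece/nephew: two paths of length 3 through the shared grandparent pair: r = 2·(1/2)^3 = 1/4.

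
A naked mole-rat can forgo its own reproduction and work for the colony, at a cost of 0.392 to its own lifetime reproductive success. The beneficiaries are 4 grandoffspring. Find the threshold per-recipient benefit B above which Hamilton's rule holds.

0.392

r to a grandoffspring = 0.25 (two parent–offspring links: r = (1/2)^2 = 1/4).
Hamilton's rule with n recipients of equal r: n·r·B > C, so B > C/(n·r) = 0.392/(4·0.25) = 0.392.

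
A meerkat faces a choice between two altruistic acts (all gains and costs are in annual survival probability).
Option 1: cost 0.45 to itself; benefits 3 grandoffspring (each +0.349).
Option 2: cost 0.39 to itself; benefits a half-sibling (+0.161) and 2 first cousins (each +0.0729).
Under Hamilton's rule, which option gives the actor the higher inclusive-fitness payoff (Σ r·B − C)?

Option 1

Option 1: r to a grandoffspring = 0.25.
Option 1: Σ r·B − C = (3·0.25·0.349) − 0.45 = -0.18825.
Option 2: r to a half-sibling = 0.25.
Option 2: r to a first cousin = 0.125.
Option 2: Σ r·B − C = (1·0.25·0.161 + 2·0.125·0.0729) − 0.39 = -0.331525.
Option 1 has the higher net inclusive-fitness payoff.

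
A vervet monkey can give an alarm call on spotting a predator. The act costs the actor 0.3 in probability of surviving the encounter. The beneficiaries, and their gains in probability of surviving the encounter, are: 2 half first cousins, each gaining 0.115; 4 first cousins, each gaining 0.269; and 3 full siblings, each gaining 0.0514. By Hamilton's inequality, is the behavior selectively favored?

Hamilton's rule: the trait is favored when the sum of r·B over every recipient exceeds the actor's cost C.
r to a half first cousin = 0.0625 (half first cousins share one grandparent — one path of length 4: r = (1/2)^4 = 1/16).
r to a first cousin = 1/8 (first cousins share one grandparent pair — two paths of length 4: r = 2·(1/2)^4 = 1/8).
r to a full sibling = 0.5 (full sibs share both parents — two paths of length 2: r = 2·(1/2)^2 = 1/2).
Summing one r·B term per recipient: 2·0.0625·0.115 + 4·0.125·0.269 + 3·0.5·0.0514 = 0.225975.
0.225975 < 0.3: the indirect benefit is less than the cost.

No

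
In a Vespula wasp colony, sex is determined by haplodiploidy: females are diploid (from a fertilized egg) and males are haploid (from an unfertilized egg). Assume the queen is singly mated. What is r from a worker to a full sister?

0.75

Haplodiploid full sisters inherit their father's entire haploid genome identically (contributing 1/2) and on average half of their mother's contribution (1/2 · 1/2 = 1/4); r = 1/2 + 1/4 = 3/4.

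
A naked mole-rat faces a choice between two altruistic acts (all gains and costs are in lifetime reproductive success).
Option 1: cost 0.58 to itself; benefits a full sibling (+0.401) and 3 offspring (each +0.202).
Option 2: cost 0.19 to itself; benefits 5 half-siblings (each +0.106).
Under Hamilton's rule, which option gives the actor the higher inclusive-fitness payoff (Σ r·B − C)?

Option 1: r to a full sibling = 0.5.
Option 1: r to an offspring = 0.5.
Option 1: Σ r·B − C = (1·0.5·0.401 + 3·0.5·0.202) − 0.58 = -0.0765.
Option 2: r to a half-sibling = 0.25.
Option 2: Σ r·B − C = (5·0.25·0.106) − 0.19 = -0.0575.
Option 2 has the higher net inclusive-fitness payoff.

Option 2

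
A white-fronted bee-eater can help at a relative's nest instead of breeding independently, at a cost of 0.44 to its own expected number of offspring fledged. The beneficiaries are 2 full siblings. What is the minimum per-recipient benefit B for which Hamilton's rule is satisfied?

0.44

r to a full sibling = 1/2 (full sibs share both parents — two paths of length 2: r = 2·(1/2)^2 = 1/2).
Hamilton's rule with n recipients of equal r: n·r·B > C, so B > C/(n·r) = 0.44/(2·0.5) = 0.44.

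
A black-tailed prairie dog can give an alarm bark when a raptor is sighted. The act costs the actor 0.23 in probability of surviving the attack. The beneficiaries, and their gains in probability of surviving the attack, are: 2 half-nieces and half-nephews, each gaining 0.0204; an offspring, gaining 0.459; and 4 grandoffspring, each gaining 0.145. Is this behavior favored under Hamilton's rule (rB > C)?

Hamilton's rule: the trait is favored when the sum of r·B over every recipient exceeds the actor's cost C.
r to a half-niece or half-nephew = 1/8 (half-aunt/uncle↔niece/nephew: one path of length 3: r = (1/2)^3 = 1/8).
r to an offspring = 1/2 (one parent–offspring link: r = (1/2)^1 = 1/2).
r to a grandoffspring = 0.25 (two parent–offspring links: r = (1/2)^2 = 1/4).
Summing one r·B term per recipient: 2·0.125·0.0204 + 1·0.5·0.459 + 4·0.25·0.145 = 0.3796.
0.3796 > 0.23: the indirect benefit exceeds the cost.

Yes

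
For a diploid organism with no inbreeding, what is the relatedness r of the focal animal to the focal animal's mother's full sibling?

Each parent–offspring link contributes a factor of 1/2, and independent paths through distinct common ancestors add.
Full aunt/uncle↔niece/nephew: two paths of length 3 through the shared grandparent pair: r = 2·(1/2)^3 = 1/4.

0.25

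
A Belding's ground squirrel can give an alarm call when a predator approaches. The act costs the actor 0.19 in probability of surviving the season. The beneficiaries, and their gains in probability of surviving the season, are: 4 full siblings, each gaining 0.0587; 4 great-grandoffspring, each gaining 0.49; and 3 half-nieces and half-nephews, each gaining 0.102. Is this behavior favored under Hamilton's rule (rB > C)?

Hamilton's rule: the trait is favored when the sum of r·B over every recipient exceeds the actor's cost C.
r to a full sibling = 1/2 (full sibs share both parents — two paths of length 2: r = 2·(1/2)^2 = 1/2).
r to a great-grandoffspring = 1/8 (three parent–offspring links: r = (1/2)^3 = 1/8).
r to a half-niece or half-nephew = 1/8 (half-aunt/uncle↔niece/nephew: one path of length 3: r = (1/2)^3 = 1/8).
Summing one r·B term per recipient: 4·0.5·0.0587 + 4·0.125·0.49 + 3·0.125·0.102 = 0.40065.
0.40065 > 0.19: the indirect benefit exceeds the cost.

Yes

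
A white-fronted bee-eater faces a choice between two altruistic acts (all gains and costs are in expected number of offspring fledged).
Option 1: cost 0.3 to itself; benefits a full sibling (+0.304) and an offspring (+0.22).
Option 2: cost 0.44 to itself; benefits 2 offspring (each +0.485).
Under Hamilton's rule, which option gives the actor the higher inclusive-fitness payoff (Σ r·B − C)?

Option 1: r to a full sibling = 0.5.
Option 1: r to an offspring = 0.5.
Option 1: Σ r·B − C = (1·0.5·0.304 + 1·0.5·0.22) − 0.3 = -0.038.
Option 2: r to an offspring = 0.5.
Option 2: Σ r·B − C = (2·0.5·0.485) − 0.44 = 0.045.
Option 2 has the higher net inclusive-fitness payoff.

Option 2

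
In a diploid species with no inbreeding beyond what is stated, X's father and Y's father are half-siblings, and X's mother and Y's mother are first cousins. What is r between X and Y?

Wright's path rule: contributions from independent ancestry routes add.
X and Y are related in two ways: half first cousins through their fathers (r = 1/16) and second cousins through their mothers (r = 1/32).
r = 1/16 + 1/32 = 3/32 = 0.09375.

0.09375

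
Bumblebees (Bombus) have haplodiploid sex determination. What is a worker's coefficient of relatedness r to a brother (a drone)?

Her haploid brother carries none of their father's genes and a random half of their mother's genome; that half matches the maternal half of her own genome with probability 1/2: r = 1/2 · 1/2 = 1/4.

0.25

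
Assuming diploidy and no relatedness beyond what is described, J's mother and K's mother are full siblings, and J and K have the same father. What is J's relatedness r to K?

Independent pedigree routes through distinct common ancestors add.
J and K are related in two ways: first cousins through their mothers (r = 1/8) and half-sibs through their shared father (r = 1/4).
r = 1/8 + 1/4 = 0.375.

0.375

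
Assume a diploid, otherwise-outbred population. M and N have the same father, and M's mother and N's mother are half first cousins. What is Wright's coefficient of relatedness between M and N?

0.265625

With two independent routes of shared ancestry, r is the sum of the two contributions.
M and N are related in two ways: half-sibs through their shared father (r = 1/4) and half second cousins through their mothers (r = 1/64).
r = 1/4 + 1/64 = 17/64 = 0.265625.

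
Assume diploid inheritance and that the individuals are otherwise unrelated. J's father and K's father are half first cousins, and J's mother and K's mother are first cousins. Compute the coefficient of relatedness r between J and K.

With two independent routes of shared ancestry, r is the sum of the two contributions.
J and K are related in two ways: half second cousins through their fathers (r = 1/64) and second cousins through their mothers (r = 1/32).
r = 1/64 + 1/32 = 0.046875.

0.046875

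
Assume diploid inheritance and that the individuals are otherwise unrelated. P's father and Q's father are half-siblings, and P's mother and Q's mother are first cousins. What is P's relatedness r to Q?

0.09375

Relatedness sums over independent paths through distinct common ancestors.
P and Q are related in two ways: half first cousins through their fathers (r = 1/16) and second cousins through their mothers (r = 1/32).
r = 1/16 + 1/32 = 0.09375.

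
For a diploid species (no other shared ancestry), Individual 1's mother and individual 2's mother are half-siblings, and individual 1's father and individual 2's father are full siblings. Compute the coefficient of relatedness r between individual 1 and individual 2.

Wright's path rule: contributions from independent ancestry routes add.
Individual 1 and individual 2 are related in two ways: half first cousins through their mothers (r = 1/16) and first cousins through their fathers (r = 1/8).
r = 1/16 + 1/8 = 3/16 = 0.1875.

0.1875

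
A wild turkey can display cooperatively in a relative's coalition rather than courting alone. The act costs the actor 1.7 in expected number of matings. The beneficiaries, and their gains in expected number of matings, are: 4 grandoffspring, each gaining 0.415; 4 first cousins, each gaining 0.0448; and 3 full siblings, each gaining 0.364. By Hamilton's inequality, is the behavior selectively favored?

Hamilton's rule: the trait is favored when the sum of r·B over every recipient exceeds the actor's cost C.
r to a grandoffspring = 0.25 (two parent–offspring links: r = (1/2)^2 = 1/4).
r to a first cousin = 1/8 (first cousins share one grandparent pair — two paths of length 4: r = 2·(1/2)^4 = 1/8).
r to a full sibling = 0.5 (full sibs share both parents — two paths of length 2: r = 2·(1/2)^2 = 1/2).
Summing one r·B term per recipient: 4·0.25·0.415 + 4·0.125·0.0448 + 3·0.5·0.364 = 0.9834.
0.9834 < 1.7: the indirect benefit is less than the cost.

No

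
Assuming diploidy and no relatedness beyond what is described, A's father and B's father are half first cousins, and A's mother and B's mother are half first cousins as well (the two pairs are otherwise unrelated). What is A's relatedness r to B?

0.03125

Independent pedigree routes through distinct common ancestors add.
A and B are related in two ways: half second cousins through their fathers (r = 1/64) and half second cousins through their mothers (r = 1/64).
r = 1/64 + 1/64 = 0.03125.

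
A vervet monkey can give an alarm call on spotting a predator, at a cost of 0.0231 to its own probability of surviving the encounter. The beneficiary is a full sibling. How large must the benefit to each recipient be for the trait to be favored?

0.0462

r to a full sibling = 1/2 (full sibs share both parents — two paths of length 2: r = 2·(1/2)^2 = 1/2).
Hamilton's rule with n recipients of equal r: n·r·B > C, so B > C/(n·r) = 0.0231/(1·0.5) = 0.0462.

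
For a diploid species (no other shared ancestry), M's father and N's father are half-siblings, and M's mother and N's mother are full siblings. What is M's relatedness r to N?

Wright's path rule: contributions from independent ancestry routes add.
M and N are related in two ways: half first cousins through their fathers (r = 1/16) and first cousins through their mothers (r = 1/8).
r = 1/16 + 1/8 = 3/16 = 0.1875.

0.1875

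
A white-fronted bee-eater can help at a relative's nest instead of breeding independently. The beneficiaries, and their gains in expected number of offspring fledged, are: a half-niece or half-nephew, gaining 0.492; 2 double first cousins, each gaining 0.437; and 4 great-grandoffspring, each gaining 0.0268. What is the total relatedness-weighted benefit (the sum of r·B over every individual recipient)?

0.2934

r to a half-niece or half-nephew = 0.125 (half-aunt/uncle↔niece/nephew: one path of length 3: r = (1/2)^3 = 1/8).
r to a double first cousin = 1/4 (double first cousins share both grandparent pairs — four paths of length 4: r = 4·(1/2)^4 = 1/4).
r to a great-grandoffspring = 1/8 (three parent–offspring links: r = (1/2)^3 = 1/8).
Summing one r·B term per recipient: 1·0.125·0.492 + 2·0.25·0.437 + 4·0.125·0.0268 = 0.2934.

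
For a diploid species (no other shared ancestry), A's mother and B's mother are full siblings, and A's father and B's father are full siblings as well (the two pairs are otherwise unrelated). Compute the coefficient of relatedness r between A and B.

Independent pedigree routes through distinct common ancestors add.
A and B are related in two ways: first cousins through their mothers (r = 1/8) and first cousins through their fathers (r = 1/8) — i.e. double first cousins.
r = 1/8 + 1/8 = 1/4 = 0.25.

0.25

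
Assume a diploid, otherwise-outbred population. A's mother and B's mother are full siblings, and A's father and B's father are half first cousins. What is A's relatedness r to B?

0.140625

Relatedness sums over independent paths through distinct common ancestors.
A and B are related in two ways: first cousins through their mothers (r = 1/8) and half second cousins through their fathers (r = 1/64).
r = 1/8 + 1/64 = 9/64 = 0.140625.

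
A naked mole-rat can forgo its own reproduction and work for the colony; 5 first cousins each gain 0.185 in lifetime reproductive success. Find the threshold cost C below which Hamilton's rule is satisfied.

r to a first cousin = 1/8 (first cousins share one grandparent pair — two paths of length 4: r = 2·(1/2)^4 = 1/8).
Hamilton's rule: n·r·B > C, so the trait is favored while C < n·r·B = 5·0.125·0.185 = 0.115625.

0.115625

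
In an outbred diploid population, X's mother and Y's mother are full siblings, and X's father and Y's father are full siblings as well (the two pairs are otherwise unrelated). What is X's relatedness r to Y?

0.25

Wright's path rule: contributions from independent ancestry routes add.
X and Y are related in two ways: first cousins through their mothers (r = 1/8) and first cousins through their fathers (r = 1/8) — i.e. double first cousins.
r = 1/8 + 1/8 = 0.25.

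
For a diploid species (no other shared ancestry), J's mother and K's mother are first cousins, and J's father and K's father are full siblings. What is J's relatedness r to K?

Relatedness sums over independent paths through distinct common ancestors.
J and K are related in two ways: second cousins through their mothers (r = 1/32) and first cousins through their fathers (r = 1/8).
r = 1/32 + 1/8 = 5/32 = 0.15625.

0.15625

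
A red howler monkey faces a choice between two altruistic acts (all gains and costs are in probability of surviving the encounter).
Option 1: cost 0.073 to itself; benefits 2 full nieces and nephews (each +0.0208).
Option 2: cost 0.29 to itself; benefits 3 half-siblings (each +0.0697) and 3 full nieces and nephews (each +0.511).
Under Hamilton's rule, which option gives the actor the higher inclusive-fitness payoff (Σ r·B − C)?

Option 2

Option 1: r to a full niece or nephew = 0.25.
Option 1: Σ r·B − C = (2·0.25·0.0208) − 0.073 = -0.0626.
Option 2: r to a half-sibling = 0.25.
Option 2: r to a full niece or nephew = 0.25.
Option 2: Σ r·B − C = (3·0.25·0.0697 + 3·0.25·0.511) − 0.29 = 0.145525.
Option 2 has the higher net inclusive-fitness payoff.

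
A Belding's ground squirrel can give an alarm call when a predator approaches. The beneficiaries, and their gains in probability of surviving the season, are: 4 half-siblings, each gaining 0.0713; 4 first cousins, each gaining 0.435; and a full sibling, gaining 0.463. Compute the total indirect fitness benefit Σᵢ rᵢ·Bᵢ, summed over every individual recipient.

r to a half-sibling = 0.25 (half-sibs share one parent — one path of length 2: r = (1/2)^2 = 1/4).
r to a first cousin = 0.125 (first cousins share one grandparent pair — two paths of length 4: r = 2·(1/2)^4 = 1/8).
r to a full sibling = 1/2 (full sibs share both parents — two paths of length 2: r = 2·(1/2)^2 = 1/2).
Summing one r·B term per recipient: 4·0.25·0.0713 + 4·0.125·0.435 + 1·0.5·0.463 = 0.5203.

0.5203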